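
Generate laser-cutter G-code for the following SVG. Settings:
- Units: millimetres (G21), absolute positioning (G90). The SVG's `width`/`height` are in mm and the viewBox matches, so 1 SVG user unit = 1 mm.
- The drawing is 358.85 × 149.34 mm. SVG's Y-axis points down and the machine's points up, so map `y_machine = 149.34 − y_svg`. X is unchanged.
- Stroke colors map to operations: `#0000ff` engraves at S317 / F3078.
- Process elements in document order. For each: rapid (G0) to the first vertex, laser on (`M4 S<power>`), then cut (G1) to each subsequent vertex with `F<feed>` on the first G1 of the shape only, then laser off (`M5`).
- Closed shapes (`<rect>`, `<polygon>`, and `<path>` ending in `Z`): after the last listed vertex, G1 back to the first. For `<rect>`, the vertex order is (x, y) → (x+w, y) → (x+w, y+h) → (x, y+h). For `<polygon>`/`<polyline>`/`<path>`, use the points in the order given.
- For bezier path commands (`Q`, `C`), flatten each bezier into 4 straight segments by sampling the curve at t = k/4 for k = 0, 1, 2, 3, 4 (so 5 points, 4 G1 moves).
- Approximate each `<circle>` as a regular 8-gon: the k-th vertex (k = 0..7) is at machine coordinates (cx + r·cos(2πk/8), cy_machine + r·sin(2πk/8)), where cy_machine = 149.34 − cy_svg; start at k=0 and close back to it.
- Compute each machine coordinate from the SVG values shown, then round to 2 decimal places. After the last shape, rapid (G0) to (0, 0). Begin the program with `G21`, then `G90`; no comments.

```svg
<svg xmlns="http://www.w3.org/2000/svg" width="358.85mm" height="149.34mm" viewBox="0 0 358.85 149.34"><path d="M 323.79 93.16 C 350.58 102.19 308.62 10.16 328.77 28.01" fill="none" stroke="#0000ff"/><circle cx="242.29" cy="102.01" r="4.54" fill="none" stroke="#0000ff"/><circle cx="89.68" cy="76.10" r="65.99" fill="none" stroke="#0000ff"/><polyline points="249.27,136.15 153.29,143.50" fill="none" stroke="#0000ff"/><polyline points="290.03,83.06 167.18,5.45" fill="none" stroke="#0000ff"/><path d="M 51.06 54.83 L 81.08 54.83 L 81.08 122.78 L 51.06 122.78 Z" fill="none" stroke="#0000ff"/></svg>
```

G21
G90
G0 X323.79 Y56.18
M4 S317
G1 X333.04 Y65.06 F3078
G1 X328.77 Y92.06
G1 X323.26 Y117.41
G1 X328.77 Y121.33
M5
G0 X246.83 Y47.33
M4 S317
G1 X245.50 Y50.54 F3078
G1 X242.29 Y51.87
G1 X239.08 Y50.54
G1 X237.75 Y47.33
G1 X239.08 Y44.12
G1 X242.29 Y42.79
G1 X245.50 Y44.12
G1 X246.83 Y47.33
M5
G0 X155.67 Y73.24
M4 S317
G1 X136.34 Y119.90 F3078
G1 X89.68 Y139.23
G1 X43.02 Y119.90
G1 X23.69 Y73.24
G1 X43.02 Y26.58
G1 X89.68 Y7.25
G1 X136.34 Y26.58
G1 X155.67 Y73.24
M5
G0 X249.27 Y13.19
M4 S317
G1 X153.29 Y5.84 F3078
M5
G0 X290.03 Y66.28
M4 S317
G1 X167.18 Y143.89 F3078
M5
G0 X51.06 Y94.51
M4 S317
G1 X81.08 Y94.51 F3078
G1 X81.08 Y26.56
G1 X51.06 Y26.56
G1 X51.06 Y94.51
M5
G0 X0.00 Y0.00

viewBox `0 0 358.85 149.34` with mm width/height → 1 unit = 1 mm. Flip: y_m = 149.34 − y_svg.

**Shape 1** — `<path>` cubic bezier, stroke `#0000ff` → engrave (S317, F3078). Control points (SVG): P0=(323.79,93.16), P1=(350.58,102.19), P2=(308.62,10.16), P3=(328.77,28.01); sampled at t=k/4. Machine vertices: (323.79,56.18) → (333.04,65.06) → (328.77,92.06) → (323.26,117.41) → (328.77,121.33). Open path.

**Shape 2** — `<circle>` circle, stroke `#0000ff` → engrave (S317, F3078). Machine vertices: (246.83,47.33) → (245.50,50.54) → (242.29,51.87) → (239.08,50.54) → (237.75,47.33) → (239.08,44.12) → (242.29,42.79) → (245.50,44.12) → (246.83,47.33). Closed: final G1 returns to the first vertex.

**Shape 3** — `<circle>` circle, stroke `#0000ff` → engrave (S317, F3078). Machine vertices: (155.67,73.24) → (136.34,119.90) → (89.68,139.23) → (43.02,119.90) → (23.69,73.24) → (43.02,26.58) → (89.68,7.25) → (136.34,26.58) → (155.67,73.24). Closed: final G1 returns to the first vertex.

**Shape 4** — `<polyline>` line segment, stroke `#0000ff` → engrave (S317, F3078). Machine vertices: (249.27,13.19) → (153.29,5.84). Open path.

**Shape 5** — `<polyline>` line segment, stroke `#0000ff` → engrave (S317, F3078). Machine vertices: (290.03,66.28) → (167.18,143.89). Open path.

**Shape 6** — `<path>` rectangle, stroke `#0000ff` → engrave (S317, F3078). Machine vertices: (51.06,94.51) → (81.08,94.51) → (81.08,26.56) → (51.06,26.56) → (51.06,94.51). Closed: final G1 returns to the first vertex.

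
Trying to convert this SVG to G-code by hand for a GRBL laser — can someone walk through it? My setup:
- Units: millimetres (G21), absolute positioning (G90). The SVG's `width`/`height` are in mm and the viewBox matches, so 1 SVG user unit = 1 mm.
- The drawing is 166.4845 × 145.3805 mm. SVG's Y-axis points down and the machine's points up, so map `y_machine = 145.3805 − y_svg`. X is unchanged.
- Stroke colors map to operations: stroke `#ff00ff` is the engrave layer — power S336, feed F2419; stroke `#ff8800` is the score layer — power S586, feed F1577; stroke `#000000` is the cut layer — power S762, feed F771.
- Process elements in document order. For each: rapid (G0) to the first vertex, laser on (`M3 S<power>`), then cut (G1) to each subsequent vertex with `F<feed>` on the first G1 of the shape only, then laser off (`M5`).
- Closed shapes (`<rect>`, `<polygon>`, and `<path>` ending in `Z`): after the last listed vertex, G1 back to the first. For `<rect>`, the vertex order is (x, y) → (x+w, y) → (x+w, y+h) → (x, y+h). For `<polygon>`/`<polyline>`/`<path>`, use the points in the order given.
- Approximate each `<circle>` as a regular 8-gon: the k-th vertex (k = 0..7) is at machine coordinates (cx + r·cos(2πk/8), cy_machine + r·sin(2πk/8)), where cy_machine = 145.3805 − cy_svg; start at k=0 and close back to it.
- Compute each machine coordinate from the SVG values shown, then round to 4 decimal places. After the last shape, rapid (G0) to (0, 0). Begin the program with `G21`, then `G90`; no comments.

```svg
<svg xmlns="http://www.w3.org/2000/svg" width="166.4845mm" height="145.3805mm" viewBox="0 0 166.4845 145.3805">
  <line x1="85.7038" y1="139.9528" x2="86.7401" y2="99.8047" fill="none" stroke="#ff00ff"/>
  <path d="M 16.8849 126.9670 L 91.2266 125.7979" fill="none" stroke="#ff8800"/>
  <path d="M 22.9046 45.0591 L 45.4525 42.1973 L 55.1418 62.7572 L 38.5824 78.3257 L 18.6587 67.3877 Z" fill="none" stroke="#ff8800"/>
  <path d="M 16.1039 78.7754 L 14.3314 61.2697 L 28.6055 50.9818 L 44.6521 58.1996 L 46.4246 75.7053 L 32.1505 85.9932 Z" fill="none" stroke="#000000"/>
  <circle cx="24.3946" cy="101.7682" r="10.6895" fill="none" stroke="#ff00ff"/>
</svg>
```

G21
G90
G0 X85.7038 Y5.4277
M3 S336
G1 X86.7401 Y45.5758 F2419
M5
G0 X16.8849 Y18.4135
M3 S586
G1 X91.2266 Y19.5826 F1577
M5
G0 X22.9046 Y100.3214
M3 S586
G1 X45.4525 Y103.1832 F1577
G1 X55.1418 Y82.6233
G1 X38.5824 Y67.0548
G1 X18.6587 Y77.9928
G1 X22.9046 Y100.3214
M5
G0 X16.1039 Y66.6051
M3 S762
G1 X14.3314 Y84.1108 F771
G1 X28.6055 Y94.3987
G1 X44.6521 Y87.1809
G1 X46.4246 Y69.6752
G1 X32.1505 Y59.3873
G1 X16.1039 Y66.6051
M5
G0 X35.0841 Y43.6123
M3 S336
G1 X31.9532 Y51.1709 F2419
G1 X24.3946 Y54.3018
G1 X16.8360 Y51.1709
G1 X13.7051 Y43.6123
G1 X16.8360 Y36.0537
G1 X24.3946 Y32.9228
G1 X31.9532 Y36.0537
G1 X35.0841 Y43.6123
M5
G0 X0.0000 Y0.0000

viewBox `0 0 166.4845 145.3805` with mm width/height → 1 unit = 1 mm. Flip: y_m = 145.3805 − y_svg.

**Shape 1** — `<line>` line segment, stroke `#ff00ff` → engrave (S336, F2419). Machine vertices: (85.7038,5.4277) → (86.7401,45.5758). Open path.

**Shape 2** — `<path>` line segment, stroke `#ff8800` → score (S586, F1577). Machine vertices: (16.8849,18.4135) → (91.2266,19.5826). Open path.

**Shape 3** — `<path>` regular polygon, stroke `#ff8800` → score (S586, F1577). Machine vertices: (22.9046,100.3214) → (45.4525,103.1832) → (55.1418,82.6233) → (38.5824,67.0548) → (18.6587,77.9928) → (22.9046,100.3214). Closed: final G1 returns to the first vertex.

**Shape 4** — `<path>` regular polygon, stroke `#000000` → cut (S762, F771). Machine vertices: (16.1039,66.6051) → (14.3314,84.1108) → (28.6055,94.3987) → (44.6521,87.1809) → (46.4246,69.6752) → (32.1505,59.3873) → (16.1039,66.6051). Closed: final G1 returns to the first vertex.

**Shape 5** — `<circle>` circle, stroke `#ff00ff` → engrave (S336, F2419). Machine vertices: (35.0841,43.6123) → (31.9532,51.1709) → (24.3946,54.3018) → (16.8360,51.1709) → (13.7051,43.6123) → (16.8360,36.0537) → (24.3946,32.9228) → (31.9532,36.0537) → (35.0841,43.6123). Closed: final G1 returns to the first vertex.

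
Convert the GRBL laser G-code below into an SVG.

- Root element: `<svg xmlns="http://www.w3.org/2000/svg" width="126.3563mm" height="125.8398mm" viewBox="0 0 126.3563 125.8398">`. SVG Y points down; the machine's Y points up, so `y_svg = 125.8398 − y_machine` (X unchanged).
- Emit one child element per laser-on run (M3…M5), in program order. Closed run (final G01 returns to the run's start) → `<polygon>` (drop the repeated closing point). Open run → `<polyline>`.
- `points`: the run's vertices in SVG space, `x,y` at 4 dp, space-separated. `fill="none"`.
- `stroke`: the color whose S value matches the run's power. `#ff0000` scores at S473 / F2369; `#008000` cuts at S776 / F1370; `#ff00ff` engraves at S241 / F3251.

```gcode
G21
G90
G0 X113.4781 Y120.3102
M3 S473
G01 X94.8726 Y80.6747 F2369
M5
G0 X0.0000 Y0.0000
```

<svg xmlns="http://www.w3.org/2000/svg" width="126.3563mm" height="125.8398mm" viewBox="0 0 126.3563 125.8398">
  <polyline points="113.4781,5.5296 94.8726,45.1651" fill="none" stroke="#ff0000"/>
</svg>

Machine Y-up, SVG Y-down with viewBox height 125.8398, so y_svg = 125.8398 − y_machine; X carries over. Every run uses S473, so all elements get stroke `#ff0000` (score).

Run 1: The run is open, so emit a `<polyline>` with points (Y-flipped): 113.4781,5.5296 94.8726,45.1651.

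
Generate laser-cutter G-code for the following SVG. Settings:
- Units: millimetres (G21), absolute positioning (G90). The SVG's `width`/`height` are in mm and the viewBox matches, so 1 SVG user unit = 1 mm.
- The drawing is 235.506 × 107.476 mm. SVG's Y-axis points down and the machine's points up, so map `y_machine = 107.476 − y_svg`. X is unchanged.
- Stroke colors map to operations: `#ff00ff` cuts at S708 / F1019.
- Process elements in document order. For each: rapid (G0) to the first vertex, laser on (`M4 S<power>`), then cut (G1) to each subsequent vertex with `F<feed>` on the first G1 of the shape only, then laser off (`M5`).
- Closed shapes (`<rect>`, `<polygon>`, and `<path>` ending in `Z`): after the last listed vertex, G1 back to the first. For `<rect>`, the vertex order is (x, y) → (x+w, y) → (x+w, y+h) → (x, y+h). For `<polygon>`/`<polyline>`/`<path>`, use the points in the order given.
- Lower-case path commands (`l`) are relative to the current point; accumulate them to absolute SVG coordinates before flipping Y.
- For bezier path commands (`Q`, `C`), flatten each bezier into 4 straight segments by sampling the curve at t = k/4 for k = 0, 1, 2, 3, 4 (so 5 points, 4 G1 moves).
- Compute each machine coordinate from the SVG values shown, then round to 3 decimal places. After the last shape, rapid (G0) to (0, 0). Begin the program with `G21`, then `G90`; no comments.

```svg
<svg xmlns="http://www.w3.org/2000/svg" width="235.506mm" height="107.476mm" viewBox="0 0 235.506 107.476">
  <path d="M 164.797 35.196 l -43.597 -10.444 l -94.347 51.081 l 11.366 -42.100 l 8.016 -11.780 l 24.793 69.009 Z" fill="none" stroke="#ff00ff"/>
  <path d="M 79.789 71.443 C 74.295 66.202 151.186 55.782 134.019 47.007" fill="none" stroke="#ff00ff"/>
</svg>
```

viewBox `0 0 235.506 107.476` with mm width/height → 1 unit = 1 mm. Flip: y_m = 107.476 − y_svg.

**Shape 1** — `<path>` closed polygon, stroke `#ff00ff` → cut (S708, F1019). Machine vertices: (164.797,72.280) → (121.200,82.724) → (26.853,31.643) → (38.219,73.743) → (46.235,85.523) → (71.028,16.514) → (164.797,72.280). Closed: final G1 returns to the first vertex.

**Shape 2** — `<path>` cubic bezier, stroke `#ff00ff` → cut (S708, F1019). Control points (SVG): P0=(79.789,71.443), P1=(74.295,66.202), P2=(151.186,55.782), P3=(134.019,47.007); sampled at t=k/4. Machine vertices: (79.789,36.033) → (88.359,40.828) → (111.281,46.926) → (132.015,53.686) → (134.019,60.469). Open path.

G21
G90
G0 X164.797 Y72.280
M4 S708
G1 X121.200 Y82.724 F1019
G1 X26.853 Y31.643
G1 X38.219 Y73.743
G1 X46.235 Y85.523
G1 X71.028 Y16.514
G1 X164.797 Y72.280
M5
G0 X79.789 Y36.033
M4 S708
G1 X88.359 Y40.828 F1019
G1 X111.281 Y46.926
G1 X132.015 Y53.686
G1 X134.019 Y60.469
M5
G0 X0.000 Y0.000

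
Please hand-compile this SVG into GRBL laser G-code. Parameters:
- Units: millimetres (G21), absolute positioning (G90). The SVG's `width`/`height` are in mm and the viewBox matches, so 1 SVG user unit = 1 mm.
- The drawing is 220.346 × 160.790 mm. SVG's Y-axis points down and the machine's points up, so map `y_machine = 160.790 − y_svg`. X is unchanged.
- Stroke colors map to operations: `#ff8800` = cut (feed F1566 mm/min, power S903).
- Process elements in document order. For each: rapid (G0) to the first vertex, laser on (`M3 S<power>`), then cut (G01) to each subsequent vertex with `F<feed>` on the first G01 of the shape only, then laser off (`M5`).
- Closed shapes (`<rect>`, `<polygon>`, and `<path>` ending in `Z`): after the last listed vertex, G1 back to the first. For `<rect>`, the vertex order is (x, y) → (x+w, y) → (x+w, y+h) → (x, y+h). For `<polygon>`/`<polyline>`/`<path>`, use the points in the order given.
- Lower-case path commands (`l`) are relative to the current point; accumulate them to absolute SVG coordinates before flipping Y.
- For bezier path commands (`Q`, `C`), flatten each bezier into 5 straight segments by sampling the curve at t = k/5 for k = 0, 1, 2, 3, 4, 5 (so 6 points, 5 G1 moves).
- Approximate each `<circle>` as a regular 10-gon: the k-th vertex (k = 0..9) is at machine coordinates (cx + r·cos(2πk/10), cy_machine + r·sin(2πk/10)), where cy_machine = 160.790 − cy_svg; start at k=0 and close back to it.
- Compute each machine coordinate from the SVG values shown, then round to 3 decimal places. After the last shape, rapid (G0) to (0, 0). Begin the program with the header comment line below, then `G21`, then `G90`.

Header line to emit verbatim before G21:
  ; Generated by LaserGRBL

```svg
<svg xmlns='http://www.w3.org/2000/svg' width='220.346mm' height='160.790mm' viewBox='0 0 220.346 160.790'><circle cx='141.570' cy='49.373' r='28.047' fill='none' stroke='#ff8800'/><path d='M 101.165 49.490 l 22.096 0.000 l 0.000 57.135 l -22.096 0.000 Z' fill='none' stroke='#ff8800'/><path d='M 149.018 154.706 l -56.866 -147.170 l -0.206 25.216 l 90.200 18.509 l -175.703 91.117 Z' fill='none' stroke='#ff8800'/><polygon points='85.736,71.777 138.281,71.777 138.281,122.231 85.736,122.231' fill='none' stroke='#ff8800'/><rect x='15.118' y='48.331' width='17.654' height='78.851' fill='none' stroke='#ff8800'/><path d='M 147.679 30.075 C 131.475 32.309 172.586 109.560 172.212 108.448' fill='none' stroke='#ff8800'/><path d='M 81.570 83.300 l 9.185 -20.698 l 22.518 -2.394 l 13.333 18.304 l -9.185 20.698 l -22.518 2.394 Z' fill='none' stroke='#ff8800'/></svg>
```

Since the viewBox matches the mm dimensions, user units are millimetres directly. The only transform is the Y-flip y_m = 160.790 − y_svg.

Shape 1 is a circle drawn with `<circle>`. Its stroke #ff8800 means cut at S903, F1566. After flipping Y the toolpath is (169.617,111.417) → (164.260,127.903) → (150.237,138.091) → (132.903,138.091) → (118.880,127.903) → (113.523,111.417) → (118.880,94.931) → (132.903,84.743) → (150.237,84.743) → (164.260,94.931) → (169.617,111.417), returning to the start.

Shape 2 is a rectangle drawn with `<path>`. Its stroke #ff8800 means cut at S903, F1566. After flipping Y the toolpath is (101.165,111.300) → (123.261,111.300) → (123.261,54.165) → (101.165,54.165) → (101.165,111.300), returning to the start.

Shape 3 is a closed polygon drawn with `<path>`. Its stroke #ff8800 means cut at S903, F1566. After flipping Y the toolpath is (149.018,6.084) → (92.152,153.254) → (91.946,128.038) → (182.146,109.529) → (6.443,18.412) → (149.018,6.084), returning to the start.

Shape 4 is a rectangle drawn with `<polygon>`. Its stroke #ff8800 means cut at S903, F1566. After flipping Y the toolpath is (85.736,89.013) → (138.281,89.013) → (138.281,38.559) → (85.736,38.559) → (85.736,89.013), returning to the start.

Shape 5 is a rectangle drawn with `<rect>`. Its stroke #ff8800 means cut at S903, F1566. After flipping Y the toolpath is (15.118,112.459) → (32.772,112.459) → (32.772,33.608) → (15.118,33.608) → (15.118,112.459), returning to the start.

Shape 6 is a cubic bezier drawn with `<path>`. Its stroke #ff8800 means cut at S903, F1566. After flipping Y the toolpath is (147.679,130.715) → (144.044,121.600) → (149.422,101.842) → (159.071,78.806) → (168.249,59.851) → (172.212,52.342).

Shape 7 is a regular polygon drawn with `<path>`. Its stroke #ff8800 means cut at S903, F1566. After flipping Y the toolpath is (81.570,77.490) → (90.755,98.188) → (113.273,100.582) → (126.606,82.278) → (117.421,61.580) → (94.903,59.186) → (81.570,77.490), returning to the start.

; Generated by LaserGRBL
G21
G90
G0 X169.617 Y111.417
M3 S903
G01 X164.260 Y127.903 F1566
G01 X150.237 Y138.091
G01 X132.903 Y138.091
G01 X118.880 Y127.903
G01 X113.523 Y111.417
G01 X118.880 Y94.931
G01 X132.903 Y84.743
G01 X150.237 Y84.743
G01 X164.260 Y94.931
G01 X169.617 Y111.417
M5
G0 X101.165 Y111.300
M3 S903
G01 X123.261 Y111.300 F1566
G01 X123.261 Y54.165
G01 X101.165 Y54.165
G01 X101.165 Y111.300
M5
G0 X149.018 Y6.084
M3 S903
G01 X92.152 Y153.254 F1566
G01 X91.946 Y128.038
G01 X182.146 Y109.529
G01 X6.443 Y18.412
G01 X149.018 Y6.084
M5
G0 X85.736 Y89.013
M3 S903
G01 X138.281 Y89.013 F1566
G01 X138.281 Y38.559
G01 X85.736 Y38.559
G01 X85.736 Y89.013
M5
G0 X15.118 Y112.459
M3 S903
G01 X32.772 Y112.459 F1566
G01 X32.772 Y33.608
G01 X15.118 Y33.608
G01 X15.118 Y112.459
M5
G0 X147.679 Y130.715
M3 S903
G01 X144.044 Y121.600 F1566
G01 X149.422 Y101.842
G01 X159.071 Y78.806
G01 X168.249 Y59.851
G01 X172.212 Y52.342
M5
G0 X81.570 Y77.490
M3 S903
G01 X90.755 Y98.188 F1566
G01 X113.273 Y100.582
G01 X126.606 Y82.278
G01 X117.421 Y61.580
G01 X94.903 Y59.186
G01 X81.570 Y77.490
M5
G0 X0.000 Y0.000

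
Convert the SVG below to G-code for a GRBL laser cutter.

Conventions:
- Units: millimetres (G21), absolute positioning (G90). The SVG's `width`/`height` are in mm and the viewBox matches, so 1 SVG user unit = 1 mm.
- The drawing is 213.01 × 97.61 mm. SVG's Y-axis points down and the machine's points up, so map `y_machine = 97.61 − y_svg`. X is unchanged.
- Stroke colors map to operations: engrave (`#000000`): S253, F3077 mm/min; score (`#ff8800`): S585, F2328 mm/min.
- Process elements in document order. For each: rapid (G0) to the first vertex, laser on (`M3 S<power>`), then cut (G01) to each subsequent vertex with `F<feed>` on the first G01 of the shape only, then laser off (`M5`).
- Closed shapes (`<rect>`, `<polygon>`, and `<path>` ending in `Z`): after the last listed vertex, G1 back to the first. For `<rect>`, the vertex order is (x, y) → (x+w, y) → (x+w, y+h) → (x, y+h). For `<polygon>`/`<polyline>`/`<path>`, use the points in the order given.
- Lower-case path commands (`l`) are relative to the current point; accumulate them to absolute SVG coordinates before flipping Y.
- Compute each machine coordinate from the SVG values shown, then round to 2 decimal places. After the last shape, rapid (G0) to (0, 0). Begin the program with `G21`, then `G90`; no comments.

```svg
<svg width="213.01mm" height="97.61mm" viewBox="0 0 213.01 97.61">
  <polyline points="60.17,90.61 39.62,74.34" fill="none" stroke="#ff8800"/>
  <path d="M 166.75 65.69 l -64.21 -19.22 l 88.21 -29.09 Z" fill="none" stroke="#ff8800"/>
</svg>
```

G21
G90
G0 X60.17 Y7.00
M3 S585
G01 X39.62 Y23.27 F2328
M5
G0 X166.75 Y31.92
M3 S585
G01 X102.54 Y51.14 F2328
G01 X190.75 Y80.23
G01 X166.75 Y31.92
M5
G0 X0.00 Y0.00

1 u = 1 mm; y_m = 97.61 − y.

[1] `<polyline>` line segment, #ff8800→score S585 F2328: (60.17,7.00) → (39.62,23.27)

[2] `<path>` closed polygon, #ff8800→score S585 F2328: (166.75,31.92) → (102.54,51.14) → (190.75,80.23) → (166.75,31.92) (closed)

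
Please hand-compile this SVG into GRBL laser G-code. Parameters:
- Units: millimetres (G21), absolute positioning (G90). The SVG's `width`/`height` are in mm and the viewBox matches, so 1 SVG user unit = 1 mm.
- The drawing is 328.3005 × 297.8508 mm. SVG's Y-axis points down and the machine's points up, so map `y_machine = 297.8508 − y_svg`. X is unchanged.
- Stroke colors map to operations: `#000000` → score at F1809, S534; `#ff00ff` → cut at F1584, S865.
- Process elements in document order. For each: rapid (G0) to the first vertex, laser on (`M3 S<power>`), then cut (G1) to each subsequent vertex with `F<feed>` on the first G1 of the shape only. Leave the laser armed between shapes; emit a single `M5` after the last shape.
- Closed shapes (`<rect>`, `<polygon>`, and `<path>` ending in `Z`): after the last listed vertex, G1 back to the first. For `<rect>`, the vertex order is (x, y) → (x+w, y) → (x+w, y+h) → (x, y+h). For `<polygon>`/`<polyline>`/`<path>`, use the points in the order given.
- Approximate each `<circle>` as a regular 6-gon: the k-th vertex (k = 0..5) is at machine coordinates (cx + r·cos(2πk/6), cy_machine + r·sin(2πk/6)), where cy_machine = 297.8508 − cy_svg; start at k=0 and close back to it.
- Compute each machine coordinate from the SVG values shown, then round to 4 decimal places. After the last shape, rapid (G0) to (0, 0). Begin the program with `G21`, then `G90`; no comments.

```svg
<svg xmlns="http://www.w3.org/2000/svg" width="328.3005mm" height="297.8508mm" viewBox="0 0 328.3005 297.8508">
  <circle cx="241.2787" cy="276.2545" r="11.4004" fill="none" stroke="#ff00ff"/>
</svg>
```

Since the viewBox matches the mm dimensions, user units are millimetres directly. The only transform is the Y-flip y_m = 297.8508 − y_svg.

Shape 1 is a circle drawn with `<circle>`. Its stroke #ff00ff means cut at S865, F1584. After flipping Y the toolpath is (252.6791,21.5963) → (246.9789,31.4693) → (235.5785,31.4693) → (229.8783,21.5963) → (235.5785,11.7233) → (246.9789,11.7233) → (252.6791,21.5963), returning to the start.

G21
G90
G0 X252.6791 Y21.5963
M3 S865
G1 X246.9789 Y31.4693 F1584
G1 X235.5785 Y31.4693
G1 X229.8783 Y21.5963
G1 X235.5785 Y11.7233
G1 X246.9789 Y11.7233
G1 X252.6791 Y21.5963
M5
G0 X0.0000 Y0.0000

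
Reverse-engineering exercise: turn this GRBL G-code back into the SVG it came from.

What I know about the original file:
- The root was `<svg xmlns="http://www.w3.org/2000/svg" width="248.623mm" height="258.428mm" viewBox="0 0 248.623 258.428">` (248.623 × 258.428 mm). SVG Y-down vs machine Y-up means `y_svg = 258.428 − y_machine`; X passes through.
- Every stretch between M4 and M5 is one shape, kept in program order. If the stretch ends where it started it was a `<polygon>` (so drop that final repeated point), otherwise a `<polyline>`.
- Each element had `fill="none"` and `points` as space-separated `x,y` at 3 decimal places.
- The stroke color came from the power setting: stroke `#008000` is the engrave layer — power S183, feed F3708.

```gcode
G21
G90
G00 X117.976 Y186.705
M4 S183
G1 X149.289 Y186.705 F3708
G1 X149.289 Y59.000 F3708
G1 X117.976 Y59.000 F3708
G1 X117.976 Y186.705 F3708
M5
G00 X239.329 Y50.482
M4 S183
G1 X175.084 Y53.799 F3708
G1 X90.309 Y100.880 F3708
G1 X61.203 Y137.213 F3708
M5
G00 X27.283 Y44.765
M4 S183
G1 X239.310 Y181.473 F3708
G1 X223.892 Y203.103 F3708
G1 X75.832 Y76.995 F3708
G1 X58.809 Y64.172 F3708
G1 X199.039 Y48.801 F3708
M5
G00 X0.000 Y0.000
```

<svg xmlns="http://www.w3.org/2000/svg" width="248.623mm" height="258.428mm" viewBox="0 0 248.623 258.428">
  <polygon points="117.976,71.723 149.289,71.723 149.289,199.428 117.976,199.428" fill="none" stroke="#008000"/>
  <polyline points="239.329,207.946 175.084,204.629 90.309,157.548 61.203,121.215" fill="none" stroke="#008000"/>
  <polyline points="27.283,213.663 239.310,76.955 223.892,55.325 75.832,181.433 58.809,194.256 199.039,209.627" fill="none" stroke="#008000"/>
</svg>

Machine Y-up, SVG Y-down with viewBox height 258.428, so y_svg = 258.428 − y_machine; X carries over. Every run uses S183, so all elements get stroke `#008000` (engrave).

Run 1: The run returns to its start, so emit a `<polygon>` with points (Y-flipped): 117.976,71.723 149.289,71.723 149.289,199.428 117.976,199.428.

Run 2: The run is open, so emit a `<polyline>` with points (Y-flipped): 239.329,207.946 175.084,204.629 90.309,157.548 61.203,121.215.

Run 3: The run is open, so emit a `<polyline>` with points (Y-flipped): 27.283,213.663 239.310,76.955 223.892,55.325 75.832,181.433 58.809,194.256 199.039,209.627.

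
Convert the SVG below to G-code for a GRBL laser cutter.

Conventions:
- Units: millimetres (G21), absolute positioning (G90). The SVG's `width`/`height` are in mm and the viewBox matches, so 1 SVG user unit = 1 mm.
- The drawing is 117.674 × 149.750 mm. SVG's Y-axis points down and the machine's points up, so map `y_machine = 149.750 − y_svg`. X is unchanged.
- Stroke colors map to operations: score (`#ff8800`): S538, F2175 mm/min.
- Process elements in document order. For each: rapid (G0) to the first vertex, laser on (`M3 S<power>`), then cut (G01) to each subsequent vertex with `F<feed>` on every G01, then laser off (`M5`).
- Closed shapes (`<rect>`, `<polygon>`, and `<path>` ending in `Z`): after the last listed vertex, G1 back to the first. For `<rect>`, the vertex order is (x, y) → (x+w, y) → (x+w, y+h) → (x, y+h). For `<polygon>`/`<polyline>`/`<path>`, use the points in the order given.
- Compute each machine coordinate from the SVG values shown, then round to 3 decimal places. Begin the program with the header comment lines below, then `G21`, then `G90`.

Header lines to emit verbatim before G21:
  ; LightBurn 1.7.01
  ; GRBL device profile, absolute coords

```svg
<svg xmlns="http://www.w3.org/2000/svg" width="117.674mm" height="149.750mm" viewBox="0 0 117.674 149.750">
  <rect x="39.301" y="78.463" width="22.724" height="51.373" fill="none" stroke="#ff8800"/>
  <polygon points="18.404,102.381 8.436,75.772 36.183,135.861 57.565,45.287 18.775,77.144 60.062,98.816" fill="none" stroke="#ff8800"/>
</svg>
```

1 u = 1 mm; y_m = 149.750 − y.

[1] `<rect>` rectangle, #ff8800→score S538 F2175: (39.301,71.287) → (62.025,71.287) → (62.025,19.914) → (39.301,19.914) → (39.301,71.287) (closed)

[2] `<polygon>` closed polygon, #ff8800→score S538 F2175: (18.404,47.369) → (8.436,73.978) → (36.183,13.889) → (57.565,104.463) → (18.775,72.606) → (60.062,50.934) → (18.404,47.369) (closed)

; LightBurn 1.7.01
; GRBL device profile, absolute coords
G21
G90
G0 X39.301 Y71.287
M3 S538
G01 X62.025 Y71.287 F2175
G01 X62.025 Y19.914 F2175
G01 X39.301 Y19.914 F2175
G01 X39.301 Y71.287 F2175
M5
G0 X18.404 Y47.369
M3 S538
G01 X8.436 Y73.978 F2175
G01 X36.183 Y13.889 F2175
G01 X57.565 Y104.463 F2175
G01 X18.775 Y72.606 F2175
G01 X60.062 Y50.934 F2175
G01 X18.404 Y47.369 F2175
M5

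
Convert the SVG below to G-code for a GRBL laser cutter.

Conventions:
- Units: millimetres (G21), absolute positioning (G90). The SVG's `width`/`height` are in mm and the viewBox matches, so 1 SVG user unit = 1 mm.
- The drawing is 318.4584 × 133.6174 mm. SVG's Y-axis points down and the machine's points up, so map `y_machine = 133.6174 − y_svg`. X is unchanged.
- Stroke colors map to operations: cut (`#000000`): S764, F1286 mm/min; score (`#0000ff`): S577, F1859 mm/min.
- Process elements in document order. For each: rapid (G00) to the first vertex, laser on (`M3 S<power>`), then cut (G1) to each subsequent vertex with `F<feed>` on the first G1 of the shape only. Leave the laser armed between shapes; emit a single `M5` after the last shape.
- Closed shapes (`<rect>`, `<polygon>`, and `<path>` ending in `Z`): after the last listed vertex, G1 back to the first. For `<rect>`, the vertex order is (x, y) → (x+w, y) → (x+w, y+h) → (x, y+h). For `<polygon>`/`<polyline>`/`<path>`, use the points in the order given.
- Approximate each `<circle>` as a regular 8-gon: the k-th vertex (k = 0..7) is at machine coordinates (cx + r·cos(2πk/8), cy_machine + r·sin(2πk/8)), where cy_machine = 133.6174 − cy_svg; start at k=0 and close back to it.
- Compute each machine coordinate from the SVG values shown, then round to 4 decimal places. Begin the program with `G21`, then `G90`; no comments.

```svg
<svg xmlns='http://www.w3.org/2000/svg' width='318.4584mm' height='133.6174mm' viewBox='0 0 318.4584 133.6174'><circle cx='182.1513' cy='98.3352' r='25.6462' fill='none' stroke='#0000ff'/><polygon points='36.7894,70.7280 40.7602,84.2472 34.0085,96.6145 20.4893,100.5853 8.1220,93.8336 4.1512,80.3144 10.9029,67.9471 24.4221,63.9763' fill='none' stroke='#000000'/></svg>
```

G21
G90
G00 X207.7975 Y35.2822
M3 S577
G1 X200.2859 Y53.4168 F1859
G1 X182.1513 Y60.9284
G1 X164.0167 Y53.4168
G1 X156.5051 Y35.2822
G1 X164.0167 Y17.1476
G1 X182.1513 Y9.6360
G1 X200.2859 Y17.1476
G1 X207.7975 Y35.2822
G00 X36.7894 Y62.8894
M3 S764
G1 X40.7602 Y49.3702 F1286
G1 X34.0085 Y37.0029
G1 X20.4893 Y33.0321
G1 X8.1220 Y39.7838
G1 X4.1512 Y53.3030
G1 X10.9029 Y65.6703
G1 X24.4221 Y69.6411
G1 X36.7894 Y62.8894
M5

viewBox `0 0 318.4584 133.6174` with mm width/height → 1 unit = 1 mm. Flip: y_m = 133.6174 − y_svg.

**Shape 1** — `<circle>` circle, stroke `#0000ff` → score (S577, F1859). Machine vertices: (207.7975,35.2822) → (200.2859,53.4168) → (182.1513,60.9284) → (164.0167,53.4168) → (156.5051,35.2822) → (164.0167,17.1476) → (182.1513,9.6360) → (200.2859,17.1476) → (207.7975,35.2822). Closed: final G1 returns to the first vertex.

**Shape 2** — `<polygon>` regular polygon, stroke `#000000` → cut (S764, F1286). Machine vertices: (36.7894,62.8894) → (40.7602,49.3702) → (34.0085,37.0029) → (20.4893,33.0321) → (8.1220,39.7838) → (4.1512,53.3030) → (10.9029,65.6703) → (24.4221,69.6411) → (36.7894,62.8894). Closed: final G1 returns to the first vertex.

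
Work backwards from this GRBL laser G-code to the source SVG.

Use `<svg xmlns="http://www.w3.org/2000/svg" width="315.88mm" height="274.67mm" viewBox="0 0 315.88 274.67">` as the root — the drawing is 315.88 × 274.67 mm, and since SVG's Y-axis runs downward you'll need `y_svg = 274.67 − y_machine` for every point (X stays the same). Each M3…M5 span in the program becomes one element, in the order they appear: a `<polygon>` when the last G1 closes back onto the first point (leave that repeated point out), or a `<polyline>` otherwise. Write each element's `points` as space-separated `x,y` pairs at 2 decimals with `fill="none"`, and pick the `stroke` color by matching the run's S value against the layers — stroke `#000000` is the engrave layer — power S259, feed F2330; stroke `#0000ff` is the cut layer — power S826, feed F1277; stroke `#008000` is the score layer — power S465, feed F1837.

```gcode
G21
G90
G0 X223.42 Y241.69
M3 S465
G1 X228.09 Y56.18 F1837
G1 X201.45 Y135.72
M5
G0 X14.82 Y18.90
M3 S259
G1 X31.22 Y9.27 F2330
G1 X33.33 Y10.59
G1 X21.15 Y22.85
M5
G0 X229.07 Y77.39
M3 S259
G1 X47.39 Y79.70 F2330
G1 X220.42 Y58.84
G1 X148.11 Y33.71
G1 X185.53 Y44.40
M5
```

Each laser-on run becomes one SVG element. Flip Y back into SVG space with y_svg = 274.67 − y_machine.

Run 1: S465 ⇒ score layer `#008000`. The run is open, so emit a `<polyline>` with points (Y-flipped): 223.42,32.98 228.09,218.49 201.45,138.95.

Run 2: the run's S259 means `#000000` (engrave). The run is open, so emit a `<polyline>` with points (Y-flipped): 14.82,255.77 31.22,265.40 33.33,264.08 21.15,251.82.

Run 3: the run's S259 means `#000000` (engrave). The run is open, so emit a `<polyline>` with points (Y-flipped): 229.07,197.28 47.39,194.97 220.42,215.83 148.11,240.96 185.53,230.27.

<svg xmlns="http://www.w3.org/2000/svg" width="315.88mm" height="274.67mm" viewBox="0 0 315.88 274.67">
  <polyline points="223.42,32.98 228.09,218.49 201.45,138.95" fill="none" stroke="#008000"/>
  <polyline points="14.82,255.77 31.22,265.40 33.33,264.08 21.15,251.82" fill="none" stroke="#000000"/>
  <polyline points="229.07,197.28 47.39,194.97 220.42,215.83 148.11,240.96 185.53,230.27" fill="none" stroke="#000000"/>
</svg>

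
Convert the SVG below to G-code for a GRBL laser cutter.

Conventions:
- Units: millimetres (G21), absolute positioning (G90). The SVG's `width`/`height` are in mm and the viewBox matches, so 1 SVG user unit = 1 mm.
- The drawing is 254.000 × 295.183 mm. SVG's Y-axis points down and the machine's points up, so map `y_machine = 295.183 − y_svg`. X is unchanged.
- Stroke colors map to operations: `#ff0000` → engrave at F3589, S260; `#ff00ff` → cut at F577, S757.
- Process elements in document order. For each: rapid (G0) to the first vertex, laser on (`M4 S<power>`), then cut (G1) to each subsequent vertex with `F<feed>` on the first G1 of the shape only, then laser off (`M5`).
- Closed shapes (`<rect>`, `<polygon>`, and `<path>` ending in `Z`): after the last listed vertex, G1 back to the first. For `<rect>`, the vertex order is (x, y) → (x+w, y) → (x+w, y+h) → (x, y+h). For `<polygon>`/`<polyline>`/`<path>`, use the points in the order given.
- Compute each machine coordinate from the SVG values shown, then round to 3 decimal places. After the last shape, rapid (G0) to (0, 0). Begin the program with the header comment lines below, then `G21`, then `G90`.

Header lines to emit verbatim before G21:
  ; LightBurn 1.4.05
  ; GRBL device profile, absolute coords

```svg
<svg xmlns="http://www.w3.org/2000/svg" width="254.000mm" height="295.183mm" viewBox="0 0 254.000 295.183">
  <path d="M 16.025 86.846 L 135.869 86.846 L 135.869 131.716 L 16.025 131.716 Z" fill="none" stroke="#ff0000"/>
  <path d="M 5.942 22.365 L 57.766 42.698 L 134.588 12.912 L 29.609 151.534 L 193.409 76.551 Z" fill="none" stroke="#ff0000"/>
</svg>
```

viewBox `0 0 254.000 295.183` with mm width/height → 1 unit = 1 mm. Flip: y_m = 295.183 − y_svg.

**Shape 1** — `<path>` rectangle, stroke `#ff0000` → engrave (S260, F3589). Machine vertices: (16.025,208.337) → (135.869,208.337) → (135.869,163.467) → (16.025,163.467) → (16.025,208.337). Closed: final G1 returns to the first vertex.

**Shape 2** — `<path>` closed polygon, stroke `#ff0000` → engrave (S260, F3589). Machine vertices: (5.942,272.818) → (57.766,252.485) → (134.588,282.271) → (29.609,143.649) → (193.409,218.632) → (5.942,272.818). Closed: final G1 returns to the first vertex.

; LightBurn 1.4.05
; GRBL device profile, absolute coords
G21
G90
G0 X16.025 Y208.337
M4 S260
G1 X135.869 Y208.337 F3589
G1 X135.869 Y163.467
G1 X16.025 Y163.467
G1 X16.025 Y208.337
M5
G0 X5.942 Y272.818
M4 S260
G1 X57.766 Y252.485 F3589
G1 X134.588 Y282.271
G1 X29.609 Y143.649
G1 X193.409 Y218.632
G1 X5.942 Y272.818
M5
G0 X0.000 Y0.000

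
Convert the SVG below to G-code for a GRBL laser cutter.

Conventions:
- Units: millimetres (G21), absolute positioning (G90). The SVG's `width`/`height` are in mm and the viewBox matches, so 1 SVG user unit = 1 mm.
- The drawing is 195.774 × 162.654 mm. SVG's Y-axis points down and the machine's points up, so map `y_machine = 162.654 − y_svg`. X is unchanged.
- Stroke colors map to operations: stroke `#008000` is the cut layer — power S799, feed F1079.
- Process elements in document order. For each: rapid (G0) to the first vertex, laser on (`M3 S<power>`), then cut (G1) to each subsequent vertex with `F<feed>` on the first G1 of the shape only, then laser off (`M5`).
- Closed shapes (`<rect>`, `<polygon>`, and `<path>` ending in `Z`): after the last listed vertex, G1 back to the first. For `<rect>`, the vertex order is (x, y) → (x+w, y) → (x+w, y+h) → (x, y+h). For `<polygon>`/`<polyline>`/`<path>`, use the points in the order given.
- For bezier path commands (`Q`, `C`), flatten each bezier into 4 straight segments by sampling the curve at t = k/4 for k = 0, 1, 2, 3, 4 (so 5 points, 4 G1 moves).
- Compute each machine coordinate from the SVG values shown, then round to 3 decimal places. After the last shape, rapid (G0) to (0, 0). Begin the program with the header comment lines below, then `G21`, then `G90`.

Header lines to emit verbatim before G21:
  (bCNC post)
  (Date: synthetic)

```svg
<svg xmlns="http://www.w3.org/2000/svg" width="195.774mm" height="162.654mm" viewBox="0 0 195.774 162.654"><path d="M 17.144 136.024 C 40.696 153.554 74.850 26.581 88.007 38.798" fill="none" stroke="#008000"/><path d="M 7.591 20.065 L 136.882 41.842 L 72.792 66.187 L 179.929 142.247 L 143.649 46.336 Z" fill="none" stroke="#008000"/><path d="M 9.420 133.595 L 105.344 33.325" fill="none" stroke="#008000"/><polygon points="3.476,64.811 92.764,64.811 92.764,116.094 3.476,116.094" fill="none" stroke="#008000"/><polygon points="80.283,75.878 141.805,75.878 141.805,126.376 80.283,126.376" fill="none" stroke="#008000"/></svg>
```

(bCNC post)
(Date: synthetic)
G21
G90
G0 X17.144 Y26.630
M3 S799
G1 X36.302 Y36.144 F1079
G1 X56.474 Y73.251
G1 X74.696 Y111.353
G1 X88.007 Y123.856
M5
G0 X7.591 Y142.589
M3 S799
G1 X136.882 Y120.812 F1079
G1 X72.792 Y96.467
G1 X179.929 Y20.407
G1 X143.649 Y116.318
G1 X7.591 Y142.589
M5
G0 X9.420 Y29.059
M3 S799
G1 X105.344 Y129.329 F1079
M5
G0 X3.476 Y97.843
M3 S799
G1 X92.764 Y97.843 F1079
G1 X92.764 Y46.560
G1 X3.476 Y46.560
G1 X3.476 Y97.843
M5
G0 X80.283 Y86.776
M3 S799
G1 X141.805 Y86.776 F1079
G1 X141.805 Y36.278
G1 X80.283 Y36.278
G1 X80.283 Y86.776
M5
G0 X0.000 Y0.000

Since the viewBox matches the mm dimensions, user units are millimetres directly. The only transform is the Y-flip y_m = 162.654 − y_svg.

Shape 1 is a cubic bezier drawn with `<path>`. Its stroke #008000 means cut at S799, F1079. After flipping Y the toolpath is (17.144,26.630) → (36.302,36.144) → (56.474,73.251) → (74.696,111.353) → (88.007,123.856).

Shape 2 is a closed polygon drawn with `<path>`. Its stroke #008000 means cut at S799, F1079. After flipping Y the toolpath is (7.591,142.589) → (136.882,120.812) → (72.792,96.467) → (179.929,20.407) → (143.649,116.318) → (7.591,142.589), returning to the start.

Shape 3 is a line segment drawn with `<path>`. Its stroke #008000 means cut at S799, F1079. After flipping Y the toolpath is (9.420,29.059) → (105.344,129.329).

Shape 4 is a rectangle drawn with `<polygon>`. Its stroke #008000 means cut at S799, F1079. After flipping Y the toolpath is (3.476,97.843) → (92.764,97.843) → (92.764,46.560) → (3.476,46.560) → (3.476,97.843), returning to the start.

Shape 5 is a rectangle drawn with `<polygon>`. Its stroke #008000 means cut at S799, F1079. After flipping Y the toolpath is (80.283,86.776) → (141.805,86.776) → (141.805,36.278) → (80.283,36.278) → (80.283,86.776), returning to the start.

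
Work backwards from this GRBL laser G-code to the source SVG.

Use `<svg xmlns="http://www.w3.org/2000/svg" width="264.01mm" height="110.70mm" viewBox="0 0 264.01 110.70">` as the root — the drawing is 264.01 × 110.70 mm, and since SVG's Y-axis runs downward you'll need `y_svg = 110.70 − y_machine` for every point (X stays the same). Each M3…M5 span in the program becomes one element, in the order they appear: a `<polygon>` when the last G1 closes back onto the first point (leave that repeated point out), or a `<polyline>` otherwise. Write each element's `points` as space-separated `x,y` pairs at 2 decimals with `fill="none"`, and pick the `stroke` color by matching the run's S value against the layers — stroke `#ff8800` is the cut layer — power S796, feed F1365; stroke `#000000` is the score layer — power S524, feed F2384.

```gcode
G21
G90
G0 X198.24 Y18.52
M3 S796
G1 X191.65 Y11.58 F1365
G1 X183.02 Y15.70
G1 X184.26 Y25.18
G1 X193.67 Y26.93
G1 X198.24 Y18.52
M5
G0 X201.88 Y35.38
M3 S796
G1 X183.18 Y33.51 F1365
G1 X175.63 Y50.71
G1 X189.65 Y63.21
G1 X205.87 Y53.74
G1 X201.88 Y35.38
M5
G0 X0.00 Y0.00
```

<svg xmlns="http://www.w3.org/2000/svg" width="264.01mm" height="110.70mm" viewBox="0 0 264.01 110.70">
  <polygon points="198.24,92.18 191.65,99.12 183.02,95.00 184.26,85.52 193.67,83.77" fill="none" stroke="#ff8800"/>
  <polygon points="201.88,75.32 183.18,77.19 175.63,59.99 189.65,47.49 205.87,56.96" fill="none" stroke="#ff8800"/>
</svg>

Each laser-on run becomes one SVG element. Flip Y back into SVG space with y_svg = 110.70 − y_machine. Every run uses S796, so all elements get stroke `#ff8800` (cut).

Run 1: The run returns to its start, so emit a `<polygon>` with points (Y-flipped): 198.24,92.18 191.65,99.12 183.02,95.00 184.26,85.52 193.67,83.77.

Run 2: The run returns to its start, so emit a `<polygon>` with points (Y-flipped): 201.88,75.32 183.18,77.19 175.63,59.99 189.65,47.49 205.87,56.96.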